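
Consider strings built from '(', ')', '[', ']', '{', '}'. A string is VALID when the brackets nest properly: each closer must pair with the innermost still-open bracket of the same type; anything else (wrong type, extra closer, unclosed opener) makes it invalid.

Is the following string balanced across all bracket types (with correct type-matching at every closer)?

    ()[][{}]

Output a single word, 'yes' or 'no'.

pos 0: push '('; stack = (
pos 1: ')' matches '('; pop; stack = (empty)
pos 2: push '['; stack = [
pos 3: ']' matches '['; pop; stack = (empty)
pos 4: push '['; stack = [
pos 5: push '{'; stack = [{
pos 6: '}' matches '{'; pop; stack = [
pos 7: ']' matches '['; pop; stack = (empty)
end: stack empty → VALID
Verdict: properly nested → yes

Answer: yes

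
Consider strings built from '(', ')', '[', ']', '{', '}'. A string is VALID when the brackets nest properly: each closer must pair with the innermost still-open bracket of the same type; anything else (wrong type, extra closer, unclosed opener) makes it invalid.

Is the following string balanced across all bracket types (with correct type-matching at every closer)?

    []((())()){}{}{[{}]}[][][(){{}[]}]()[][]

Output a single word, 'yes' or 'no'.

Answer: yes

Derivation:
pos 0: push '['; stack = [
pos 1: ']' matches '['; pop; stack = (empty)
pos 2: push '('; stack = (
pos 3: push '('; stack = ((
pos 4: push '('; stack = (((
pos 5: ')' matches '('; pop; stack = ((
pos 6: ')' matches '('; pop; stack = (
pos 7: push '('; stack = ((
pos 8: ')' matches '('; pop; stack = (
pos 9: ')' matches '('; pop; stack = (empty)
pos 10: push '{'; stack = {
pos 11: '}' matches '{'; pop; stack = (empty)
pos 12: push '{'; stack = {
pos 13: '}' matches '{'; pop; stack = (empty)
pos 14: push '{'; stack = {
pos 15: push '['; stack = {[
pos 16: push '{'; stack = {[{
pos 17: '}' matches '{'; pop; stack = {[
pos 18: ']' matches '['; pop; stack = {
pos 19: '}' matches '{'; pop; stack = (empty)
pos 20: push '['; stack = [
pos 21: ']' matches '['; pop; stack = (empty)
pos 22: push '['; stack = [
pos 23: ']' matches '['; pop; stack = (empty)
pos 24: push '['; stack = [
pos 25: push '('; stack = [(
pos 26: ')' matches '('; pop; stack = [
pos 27: push '{'; stack = [{
pos 28: push '{'; stack = [{{
pos 29: '}' matches '{'; pop; stack = [{
pos 30: push '['; stack = [{[
pos 31: ']' matches '['; pop; stack = [{
pos 32: '}' matches '{'; pop; stack = [
pos 33: ']' matches '['; pop; stack = (empty)
pos 34: push '('; stack = (
pos 35: ')' matches '('; pop; stack = (empty)
pos 36: push '['; stack = [
pos 37: ']' matches '['; pop; stack = (empty)
pos 38: push '['; stack = [
pos 39: ']' matches '['; pop; stack = (empty)
end: stack empty → VALID
Verdict: properly nested → yes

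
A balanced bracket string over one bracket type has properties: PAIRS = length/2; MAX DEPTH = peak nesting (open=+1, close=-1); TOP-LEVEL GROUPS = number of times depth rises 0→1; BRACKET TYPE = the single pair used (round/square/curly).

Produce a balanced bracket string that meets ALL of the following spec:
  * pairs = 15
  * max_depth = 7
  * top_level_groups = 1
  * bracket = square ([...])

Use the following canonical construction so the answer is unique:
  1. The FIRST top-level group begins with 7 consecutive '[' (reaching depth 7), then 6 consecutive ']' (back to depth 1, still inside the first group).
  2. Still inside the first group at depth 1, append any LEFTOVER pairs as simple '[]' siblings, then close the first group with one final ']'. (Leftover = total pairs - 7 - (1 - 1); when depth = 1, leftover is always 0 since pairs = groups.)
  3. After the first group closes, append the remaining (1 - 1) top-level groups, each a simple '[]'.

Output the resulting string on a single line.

Answer: [[[[[[[]]]]]][][][][][][][][]]

Derivation:
Spec: pairs=15 depth=7 groups=1
Leftover pairs = 15 - 7 - (1-1) = 8
First group: deep chain of depth 7 + 8 sibling pairs
Remaining 0 groups: simple '[]' each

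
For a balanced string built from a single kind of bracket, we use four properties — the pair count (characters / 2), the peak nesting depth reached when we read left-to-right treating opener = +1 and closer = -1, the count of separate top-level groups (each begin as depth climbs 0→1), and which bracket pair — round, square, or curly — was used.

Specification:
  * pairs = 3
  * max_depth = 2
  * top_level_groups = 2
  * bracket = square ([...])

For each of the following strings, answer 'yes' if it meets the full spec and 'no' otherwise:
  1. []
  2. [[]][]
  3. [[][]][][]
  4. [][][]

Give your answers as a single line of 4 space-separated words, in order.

String 1 '[]': depth seq [1 0]
  -> pairs=1 depth=1 groups=1 -> no
String 2 '[[]][]': depth seq [1 2 1 0 1 0]
  -> pairs=3 depth=2 groups=2 -> yes
String 3 '[[][]][][]': depth seq [1 2 1 2 1 0 1 0 1 0]
  -> pairs=5 depth=2 groups=3 -> no
String 4 '[][][]': depth seq [1 0 1 0 1 0]
  -> pairs=3 depth=1 groups=3 -> no

Answer: no yes no no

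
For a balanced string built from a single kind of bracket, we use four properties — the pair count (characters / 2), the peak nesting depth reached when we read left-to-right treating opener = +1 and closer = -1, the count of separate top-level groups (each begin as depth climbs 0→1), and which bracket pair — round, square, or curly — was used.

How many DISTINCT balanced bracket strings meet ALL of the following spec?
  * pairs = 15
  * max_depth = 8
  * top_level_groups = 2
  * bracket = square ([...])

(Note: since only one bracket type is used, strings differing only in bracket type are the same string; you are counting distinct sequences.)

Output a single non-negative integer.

Answer: 207090

Derivation:
Spec: pairs=15 depth=8 groups=2
Count(depth <= 8) = 2577330
Count(depth <= 7) = 2370240
Count(depth == 8) = 2577330 - 2370240 = 207090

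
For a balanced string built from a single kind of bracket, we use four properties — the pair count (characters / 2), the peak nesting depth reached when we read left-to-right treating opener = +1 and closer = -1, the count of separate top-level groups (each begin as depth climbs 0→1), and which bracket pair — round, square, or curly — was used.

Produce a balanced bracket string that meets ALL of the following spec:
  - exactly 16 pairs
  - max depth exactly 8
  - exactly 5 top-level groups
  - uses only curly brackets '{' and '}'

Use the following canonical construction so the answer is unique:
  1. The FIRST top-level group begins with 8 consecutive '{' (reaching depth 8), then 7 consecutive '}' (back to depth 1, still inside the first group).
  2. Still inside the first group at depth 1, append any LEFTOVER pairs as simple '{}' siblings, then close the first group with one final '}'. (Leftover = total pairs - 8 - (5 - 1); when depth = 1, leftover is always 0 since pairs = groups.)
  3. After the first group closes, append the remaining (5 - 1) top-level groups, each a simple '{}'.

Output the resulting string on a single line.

Spec: pairs=16 depth=8 groups=5
Leftover pairs = 16 - 8 - (5-1) = 4
First group: deep chain of depth 8 + 4 sibling pairs
Remaining 4 groups: simple '{}' each

Answer: {{{{{{{{}}}}}}}{}{}{}{}}{}{}{}{}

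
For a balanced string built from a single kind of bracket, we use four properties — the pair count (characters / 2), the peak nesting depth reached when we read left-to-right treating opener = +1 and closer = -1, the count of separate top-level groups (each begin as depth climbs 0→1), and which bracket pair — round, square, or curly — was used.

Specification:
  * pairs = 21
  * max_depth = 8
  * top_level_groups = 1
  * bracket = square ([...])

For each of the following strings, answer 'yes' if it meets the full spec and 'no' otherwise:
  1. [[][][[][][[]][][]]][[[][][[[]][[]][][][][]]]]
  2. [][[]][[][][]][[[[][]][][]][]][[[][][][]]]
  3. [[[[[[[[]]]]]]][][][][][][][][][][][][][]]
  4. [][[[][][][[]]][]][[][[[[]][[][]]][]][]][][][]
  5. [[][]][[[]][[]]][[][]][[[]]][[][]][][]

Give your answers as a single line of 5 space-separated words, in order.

Answer: no no yes no no

Derivation:
String 1 '[[][][[][][[]][][]]][[[][][[[]][[]][][][][]]]]': depth seq [1 2 1 2 1 2 3 2 3 2 3 4 3 2 3 2 3 2 1 0 1 2 3 2 3 2 3 4 5 4 3 4 5 4 3 4 3 4 3 4 3 4 3 2 1 0]
  -> pairs=23 depth=5 groups=2 -> no
String 2 '[][[]][[][][]][[[[][]][][]][]][[[][][][]]]': depth seq [1 0 1 2 1 0 1 2 1 2 1 2 1 0 1 2 3 4 3 4 3 2 3 2 3 2 1 2 1 0 1 2 3 2 3 2 3 2 3 2 1 0]
  -> pairs=21 depth=4 groups=5 -> no
String 3 '[[[[[[[[]]]]]]][][][][][][][][][][][][][]]': depth seq [1 2 3 4 5 6 7 8 7 6 5 4 3 2 1 2 1 2 1 2 1 2 1 2 1 2 1 2 1 2 1 2 1 2 1 2 1 2 1 2 1 0]
  -> pairs=21 depth=8 groups=1 -> yes
String 4 '[][[[][][][[]]][]][[][[[[]][[][]]][]][]][][][]': depth seq [1 0 1 2 3 2 3 2 3 2 3 4 3 2 1 2 1 0 1 2 1 2 3 4 5 4 3 4 5 4 5 4 3 2 3 2 1 2 1 0 1 0 1 0 1 0]
  -> pairs=23 depth=5 groups=6 -> no
String 5 '[[][]][[[]][[]]][[][]][[[]]][[][]][][]': depth seq [1 2 1 2 1 0 1 2 3 2 1 2 3 2 1 0 1 2 1 2 1 0 1 2 3 2 1 0 1 2 1 2 1 0 1 0 1 0]
  -> pairs=19 depth=3 groups=7 -> no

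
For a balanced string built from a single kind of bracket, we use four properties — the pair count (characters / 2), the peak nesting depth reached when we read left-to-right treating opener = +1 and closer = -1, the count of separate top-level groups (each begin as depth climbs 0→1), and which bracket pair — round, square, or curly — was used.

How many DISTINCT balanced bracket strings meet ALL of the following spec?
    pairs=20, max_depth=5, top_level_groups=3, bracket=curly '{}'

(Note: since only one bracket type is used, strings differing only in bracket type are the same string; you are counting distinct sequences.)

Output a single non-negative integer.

Spec: pairs=20 depth=5 groups=3
Count(depth <= 5) = 383833287
Count(depth <= 4) = 97776765
Count(depth == 5) = 383833287 - 97776765 = 286056522

Answer: 286056522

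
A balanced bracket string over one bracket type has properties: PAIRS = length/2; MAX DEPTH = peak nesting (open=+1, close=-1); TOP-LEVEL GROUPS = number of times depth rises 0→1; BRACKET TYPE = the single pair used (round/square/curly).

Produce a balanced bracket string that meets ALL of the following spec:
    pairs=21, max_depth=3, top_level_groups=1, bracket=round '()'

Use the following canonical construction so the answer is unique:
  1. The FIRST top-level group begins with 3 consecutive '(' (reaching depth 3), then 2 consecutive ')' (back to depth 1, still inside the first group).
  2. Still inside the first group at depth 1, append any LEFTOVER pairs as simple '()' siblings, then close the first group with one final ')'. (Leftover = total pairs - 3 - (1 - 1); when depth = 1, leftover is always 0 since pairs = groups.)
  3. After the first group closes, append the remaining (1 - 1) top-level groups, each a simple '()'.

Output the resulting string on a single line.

Spec: pairs=21 depth=3 groups=1
Leftover pairs = 21 - 3 - (1-1) = 18
First group: deep chain of depth 3 + 18 sibling pairs
Remaining 0 groups: simple '()' each

Answer: ((())()()()()()()()()()()()()()()()()()())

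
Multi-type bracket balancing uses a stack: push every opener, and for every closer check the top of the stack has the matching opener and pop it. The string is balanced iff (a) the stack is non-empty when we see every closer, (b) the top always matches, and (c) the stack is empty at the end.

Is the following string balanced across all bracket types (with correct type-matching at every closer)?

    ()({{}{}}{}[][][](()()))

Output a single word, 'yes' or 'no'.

Answer: yes

Derivation:
pos 0: push '('; stack = (
pos 1: ')' matches '('; pop; stack = (empty)
pos 2: push '('; stack = (
pos 3: push '{'; stack = ({
pos 4: push '{'; stack = ({{
pos 5: '}' matches '{'; pop; stack = ({
pos 6: push '{'; stack = ({{
pos 7: '}' matches '{'; pop; stack = ({
pos 8: '}' matches '{'; pop; stack = (
pos 9: push '{'; stack = ({
pos 10: '}' matches '{'; pop; stack = (
pos 11: push '['; stack = ([
pos 12: ']' matches '['; pop; stack = (
pos 13: push '['; stack = ([
pos 14: ']' matches '['; pop; stack = (
pos 15: push '['; stack = ([
pos 16: ']' matches '['; pop; stack = (
pos 17: push '('; stack = ((
pos 18: push '('; stack = (((
pos 19: ')' matches '('; pop; stack = ((
pos 20: push '('; stack = (((
pos 21: ')' matches '('; pop; stack = ((
pos 22: ')' matches '('; pop; stack = (
pos 23: ')' matches '('; pop; stack = (empty)
end: stack empty → VALID
Verdict: properly nested → yes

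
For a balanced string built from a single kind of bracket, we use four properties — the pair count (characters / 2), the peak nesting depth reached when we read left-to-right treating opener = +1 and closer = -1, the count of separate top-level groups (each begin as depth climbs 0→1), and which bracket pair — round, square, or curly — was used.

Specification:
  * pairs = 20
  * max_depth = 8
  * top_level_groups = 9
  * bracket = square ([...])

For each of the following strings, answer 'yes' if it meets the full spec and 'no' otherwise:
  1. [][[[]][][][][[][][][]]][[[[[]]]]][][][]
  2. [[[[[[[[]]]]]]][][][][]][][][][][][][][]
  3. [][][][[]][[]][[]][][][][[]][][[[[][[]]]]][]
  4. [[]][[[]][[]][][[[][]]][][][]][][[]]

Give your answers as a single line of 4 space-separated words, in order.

String 1 '[][[[]][][][][[][][][]]][[[[[]]]]][][][]': depth seq [1 0 1 2 3 2 1 2 1 2 1 2 1 2 3 2 3 2 3 2 3 2 1 0 1 2 3 4 5 4 3 2 1 0 1 0 1 0 1 0]
  -> pairs=20 depth=5 groups=6 -> no
String 2 '[[[[[[[[]]]]]]][][][][]][][][][][][][][]': depth seq [1 2 3 4 5 6 7 8 7 6 5 4 3 2 1 2 1 2 1 2 1 2 1 0 1 0 1 0 1 0 1 0 1 0 1 0 1 0 1 0]
  -> pairs=20 depth=8 groups=9 -> yes
String 3 '[][][][[]][[]][[]][][][][[]][][[[[][[]]]]][]': depth seq [1 0 1 0 1 0 1 2 1 0 1 2 1 0 1 2 1 0 1 0 1 0 1 0 1 2 1 0 1 0 1 2 3 4 3 4 5 4 3 2 1 0 1 0]
  -> pairs=22 depth=5 groups=13 -> no
String 4 '[[]][[[]][[]][][[[][]]][][][]][][[]]': depth seq [1 2 1 0 1 2 3 2 1 2 3 2 1 2 1 2 3 4 3 4 3 2 1 2 1 2 1 2 1 0 1 0 1 2 1 0]
  -> pairs=18 depth=4 groups=4 -> no

Answer: no yes no no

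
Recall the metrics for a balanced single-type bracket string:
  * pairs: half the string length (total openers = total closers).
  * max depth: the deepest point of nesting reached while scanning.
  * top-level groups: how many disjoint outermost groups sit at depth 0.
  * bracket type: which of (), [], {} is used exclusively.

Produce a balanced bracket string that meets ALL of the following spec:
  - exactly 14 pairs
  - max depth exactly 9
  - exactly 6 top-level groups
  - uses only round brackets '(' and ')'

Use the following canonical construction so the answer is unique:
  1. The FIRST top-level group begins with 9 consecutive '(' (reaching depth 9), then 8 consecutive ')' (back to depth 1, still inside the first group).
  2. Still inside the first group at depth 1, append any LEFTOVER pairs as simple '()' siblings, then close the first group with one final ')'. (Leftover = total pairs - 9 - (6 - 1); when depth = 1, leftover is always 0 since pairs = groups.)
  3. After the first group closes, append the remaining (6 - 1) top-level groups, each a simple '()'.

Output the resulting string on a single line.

Spec: pairs=14 depth=9 groups=6
Leftover pairs = 14 - 9 - (6-1) = 0
First group: deep chain of depth 9 + 0 sibling pairs
Remaining 5 groups: simple '()' each

Answer: ((((((((()))))))))()()()()()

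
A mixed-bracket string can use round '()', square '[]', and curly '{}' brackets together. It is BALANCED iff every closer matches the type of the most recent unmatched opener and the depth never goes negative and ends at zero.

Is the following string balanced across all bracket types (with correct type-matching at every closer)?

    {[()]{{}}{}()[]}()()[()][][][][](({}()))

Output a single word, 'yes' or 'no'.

pos 0: push '{'; stack = {
pos 1: push '['; stack = {[
pos 2: push '('; stack = {[(
pos 3: ')' matches '('; pop; stack = {[
pos 4: ']' matches '['; pop; stack = {
pos 5: push '{'; stack = {{
pos 6: push '{'; stack = {{{
pos 7: '}' matches '{'; pop; stack = {{
pos 8: '}' matches '{'; pop; stack = {
pos 9: push '{'; stack = {{
pos 10: '}' matches '{'; pop; stack = {
pos 11: push '('; stack = {(
pos 12: ')' matches '('; pop; stack = {
pos 13: push '['; stack = {[
pos 14: ']' matches '['; pop; stack = {
pos 15: '}' matches '{'; pop; stack = (empty)
pos 16: push '('; stack = (
pos 17: ')' matches '('; pop; stack = (empty)
pos 18: push '('; stack = (
pos 19: ')' matches '('; pop; stack = (empty)
pos 20: push '['; stack = [
pos 21: push '('; stack = [(
pos 22: ')' matches '('; pop; stack = [
pos 23: ']' matches '['; pop; stack = (empty)
pos 24: push '['; stack = [
pos 25: ']' matches '['; pop; stack = (empty)
pos 26: push '['; stack = [
pos 27: ']' matches '['; pop; stack = (empty)
pos 28: push '['; stack = [
pos 29: ']' matches '['; pop; stack = (empty)
pos 30: push '['; stack = [
pos 31: ']' matches '['; pop; stack = (empty)
pos 32: push '('; stack = (
pos 33: push '('; stack = ((
pos 34: push '{'; stack = (({
pos 35: '}' matches '{'; pop; stack = ((
pos 36: push '('; stack = (((
pos 37: ')' matches '('; pop; stack = ((
pos 38: ')' matches '('; pop; stack = (
pos 39: ')' matches '('; pop; stack = (empty)
end: stack empty → VALID
Verdict: properly nested → yes

Answer: yes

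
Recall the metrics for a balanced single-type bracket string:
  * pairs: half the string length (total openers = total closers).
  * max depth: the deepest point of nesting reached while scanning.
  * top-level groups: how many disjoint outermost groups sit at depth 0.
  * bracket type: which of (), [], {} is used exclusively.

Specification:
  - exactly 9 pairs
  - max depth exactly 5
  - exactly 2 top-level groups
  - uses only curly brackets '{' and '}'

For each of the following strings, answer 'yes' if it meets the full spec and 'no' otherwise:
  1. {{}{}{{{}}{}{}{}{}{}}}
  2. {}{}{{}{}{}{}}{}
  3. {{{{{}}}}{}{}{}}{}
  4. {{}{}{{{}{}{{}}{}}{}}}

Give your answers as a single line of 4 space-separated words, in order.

String 1 '{{}{}{{{}}{}{}{}{}{}}}': depth seq [1 2 1 2 1 2 3 4 3 2 3 2 3 2 3 2 3 2 3 2 1 0]
  -> pairs=11 depth=4 groups=1 -> no
String 2 '{}{}{{}{}{}{}}{}': depth seq [1 0 1 0 1 2 1 2 1 2 1 2 1 0 1 0]
  -> pairs=8 depth=2 groups=4 -> no
String 3 '{{{{{}}}}{}{}{}}{}': depth seq [1 2 3 4 5 4 3 2 1 2 1 2 1 2 1 0 1 0]
  -> pairs=9 depth=5 groups=2 -> yes
String 4 '{{}{}{{{}{}{{}}{}}{}}}': depth seq [1 2 1 2 1 2 3 4 3 4 3 4 5 4 3 4 3 2 3 2 1 0]
  -> pairs=11 depth=5 groups=1 -> no

Answer: no no yes no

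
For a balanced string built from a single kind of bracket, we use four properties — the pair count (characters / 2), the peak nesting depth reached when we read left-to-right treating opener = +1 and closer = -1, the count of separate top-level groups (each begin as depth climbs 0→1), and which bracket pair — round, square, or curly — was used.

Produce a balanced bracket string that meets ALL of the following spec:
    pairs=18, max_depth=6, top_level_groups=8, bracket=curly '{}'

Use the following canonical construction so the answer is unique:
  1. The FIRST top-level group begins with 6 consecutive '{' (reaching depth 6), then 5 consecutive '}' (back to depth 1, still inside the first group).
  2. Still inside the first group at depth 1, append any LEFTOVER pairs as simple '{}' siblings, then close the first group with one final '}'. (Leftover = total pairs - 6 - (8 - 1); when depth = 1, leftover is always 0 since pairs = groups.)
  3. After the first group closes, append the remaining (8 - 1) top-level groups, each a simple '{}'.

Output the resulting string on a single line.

Spec: pairs=18 depth=6 groups=8
Leftover pairs = 18 - 6 - (8-1) = 5
First group: deep chain of depth 6 + 5 sibling pairs
Remaining 7 groups: simple '{}' each

Answer: {{{{{{}}}}}{}{}{}{}{}}{}{}{}{}{}{}{}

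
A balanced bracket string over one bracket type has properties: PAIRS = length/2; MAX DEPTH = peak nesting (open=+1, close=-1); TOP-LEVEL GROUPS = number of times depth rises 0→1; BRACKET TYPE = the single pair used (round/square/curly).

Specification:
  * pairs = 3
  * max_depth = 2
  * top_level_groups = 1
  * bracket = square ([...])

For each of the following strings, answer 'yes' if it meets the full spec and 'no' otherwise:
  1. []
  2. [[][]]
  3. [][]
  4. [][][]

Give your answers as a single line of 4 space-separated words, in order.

String 1 '[]': depth seq [1 0]
  -> pairs=1 depth=1 groups=1 -> no
String 2 '[[][]]': depth seq [1 2 1 2 1 0]
  -> pairs=3 depth=2 groups=1 -> yes
String 3 '[][]': depth seq [1 0 1 0]
  -> pairs=2 depth=1 groups=2 -> no
String 4 '[][][]': depth seq [1 0 1 0 1 0]
  -> pairs=3 depth=1 groups=3 -> no

Answer: no yes no no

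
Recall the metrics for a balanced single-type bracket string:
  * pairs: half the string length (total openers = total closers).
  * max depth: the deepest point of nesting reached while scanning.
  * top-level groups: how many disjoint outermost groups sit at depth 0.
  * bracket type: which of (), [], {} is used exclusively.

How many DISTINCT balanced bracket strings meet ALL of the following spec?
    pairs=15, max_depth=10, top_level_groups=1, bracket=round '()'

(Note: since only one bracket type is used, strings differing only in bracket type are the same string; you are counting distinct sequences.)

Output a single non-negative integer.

Spec: pairs=15 depth=10 groups=1
Count(depth <= 10) = 2660139
Count(depth <= 9) = 2613834
Count(depth == 10) = 2660139 - 2613834 = 46305

Answer: 46305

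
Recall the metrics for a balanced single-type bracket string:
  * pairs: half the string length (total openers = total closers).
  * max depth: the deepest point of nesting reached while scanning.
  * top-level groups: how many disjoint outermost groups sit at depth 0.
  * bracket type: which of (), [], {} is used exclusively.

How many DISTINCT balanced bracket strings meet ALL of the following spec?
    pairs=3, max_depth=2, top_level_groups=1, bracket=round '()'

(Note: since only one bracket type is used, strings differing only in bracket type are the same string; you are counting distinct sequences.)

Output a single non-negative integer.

Spec: pairs=3 depth=2 groups=1
Count(depth <= 2) = 1
Count(depth <= 1) = 0
Count(depth == 2) = 1 - 0 = 1

Answer: 1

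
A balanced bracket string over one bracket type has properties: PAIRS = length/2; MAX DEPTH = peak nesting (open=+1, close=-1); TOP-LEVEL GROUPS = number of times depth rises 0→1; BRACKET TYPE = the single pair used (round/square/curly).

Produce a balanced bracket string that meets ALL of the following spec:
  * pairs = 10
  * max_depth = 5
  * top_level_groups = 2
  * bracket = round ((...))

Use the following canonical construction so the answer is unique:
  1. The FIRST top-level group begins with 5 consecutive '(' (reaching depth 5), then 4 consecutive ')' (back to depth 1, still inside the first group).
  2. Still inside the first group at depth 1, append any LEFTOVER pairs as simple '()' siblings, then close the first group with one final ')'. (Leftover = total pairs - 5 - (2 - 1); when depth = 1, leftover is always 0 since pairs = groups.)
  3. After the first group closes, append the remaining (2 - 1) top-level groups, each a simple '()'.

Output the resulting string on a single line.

Answer: ((((())))()()()())()

Derivation:
Spec: pairs=10 depth=5 groups=2
Leftover pairs = 10 - 5 - (2-1) = 4
First group: deep chain of depth 5 + 4 sibling pairs
Remaining 1 groups: simple '()' each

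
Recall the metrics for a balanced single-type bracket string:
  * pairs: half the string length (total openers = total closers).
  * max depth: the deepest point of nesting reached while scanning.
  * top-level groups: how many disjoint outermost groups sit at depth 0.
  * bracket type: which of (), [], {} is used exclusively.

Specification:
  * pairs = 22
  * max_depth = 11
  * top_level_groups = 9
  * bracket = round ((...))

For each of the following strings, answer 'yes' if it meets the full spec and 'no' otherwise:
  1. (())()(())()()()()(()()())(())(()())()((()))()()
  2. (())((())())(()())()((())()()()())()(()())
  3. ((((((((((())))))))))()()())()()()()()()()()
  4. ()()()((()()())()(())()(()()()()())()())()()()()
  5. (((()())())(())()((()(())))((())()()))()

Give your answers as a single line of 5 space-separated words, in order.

String 1 '(())()(())()()()()(()()())(())(()())()((()))()()': depth seq [1 2 1 0 1 0 1 2 1 0 1 0 1 0 1 0 1 0 1 2 1 2 1 2 1 0 1 2 1 0 1 2 1 2 1 0 1 0 1 2 3 2 1 0 1 0 1 0]
  -> pairs=24 depth=3 groups=14 -> no
String 2 '(())((())())(()())()((())()()()())()(()())': depth seq [1 2 1 0 1 2 3 2 1 2 1 0 1 2 1 2 1 0 1 0 1 2 3 2 1 2 1 2 1 2 1 2 1 0 1 0 1 2 1 2 1 0]
  -> pairs=21 depth=3 groups=7 -> no
String 3 '((((((((((())))))))))()()())()()()()()()()()': depth seq [1 2 3 4 5 6 7 8 9 10 11 10 9 8 7 6 5 4 3 2 1 2 1 2 1 2 1 0 1 0 1 0 1 0 1 0 1 0 1 0 1 0 1 0]
  -> pairs=22 depth=11 groups=9 -> yes
String 4 '()()()((()()())()(())()(()()()()())()())()()()()': depth seq [1 0 1 0 1 0 1 2 3 2 3 2 3 2 1 2 1 2 3 2 1 2 1 2 3 2 3 2 3 2 3 2 3 2 1 2 1 2 1 0 1 0 1 0 1 0 1 0]
  -> pairs=24 depth=3 groups=8 -> no
String 5 '(((()())())(())()((()(())))((())()()))()': depth seq [1 2 3 4 3 4 3 2 3 2 1 2 3 2 1 2 1 2 3 4 3 4 5 4 3 2 1 2 3 4 3 2 3 2 3 2 1 0 1 0]
  -> pairs=20 depth=5 groups=2 -> no

Answer: no no yes no no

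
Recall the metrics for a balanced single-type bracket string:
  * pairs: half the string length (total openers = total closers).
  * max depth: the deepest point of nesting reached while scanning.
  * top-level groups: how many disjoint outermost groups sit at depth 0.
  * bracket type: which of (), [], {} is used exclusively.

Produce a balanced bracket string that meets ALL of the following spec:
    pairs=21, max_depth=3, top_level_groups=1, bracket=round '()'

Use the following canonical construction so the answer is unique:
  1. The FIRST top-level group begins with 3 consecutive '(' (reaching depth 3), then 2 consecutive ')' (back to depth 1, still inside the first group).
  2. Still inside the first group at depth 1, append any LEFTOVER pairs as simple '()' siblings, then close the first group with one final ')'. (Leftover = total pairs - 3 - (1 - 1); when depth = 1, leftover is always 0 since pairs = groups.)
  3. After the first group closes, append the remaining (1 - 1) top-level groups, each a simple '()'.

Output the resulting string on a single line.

Answer: ((())()()()()()()()()()()()()()()()()()())

Derivation:
Spec: pairs=21 depth=3 groups=1
Leftover pairs = 21 - 3 - (1-1) = 18
First group: deep chain of depth 3 + 18 sibling pairs
Remaining 0 groups: simple '()' each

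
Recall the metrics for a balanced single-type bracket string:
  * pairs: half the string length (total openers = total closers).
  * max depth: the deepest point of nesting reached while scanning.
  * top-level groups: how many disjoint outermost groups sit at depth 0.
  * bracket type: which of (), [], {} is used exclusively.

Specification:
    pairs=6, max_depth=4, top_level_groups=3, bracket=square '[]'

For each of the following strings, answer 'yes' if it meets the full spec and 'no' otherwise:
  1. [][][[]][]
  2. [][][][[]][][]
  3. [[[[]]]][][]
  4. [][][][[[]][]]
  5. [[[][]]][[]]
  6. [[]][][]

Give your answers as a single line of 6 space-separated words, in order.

String 1 '[][][[]][]': depth seq [1 0 1 0 1 2 1 0 1 0]
  -> pairs=5 depth=2 groups=4 -> no
String 2 '[][][][[]][][]': depth seq [1 0 1 0 1 0 1 2 1 0 1 0 1 0]
  -> pairs=7 depth=2 groups=6 -> no
String 3 '[[[[]]]][][]': depth seq [1 2 3 4 3 2 1 0 1 0 1 0]
  -> pairs=6 depth=4 groups=3 -> yes
String 4 '[][][][[[]][]]': depth seq [1 0 1 0 1 0 1 2 3 2 1 2 1 0]
  -> pairs=7 depth=3 groups=4 -> no
String 5 '[[[][]]][[]]': depth seq [1 2 3 2 3 2 1 0 1 2 1 0]
  -> pairs=6 depth=3 groups=2 -> no
String 6 '[[]][][]': depth seq [1 2 1 0 1 0 1 0]
  -> pairs=4 depth=2 groups=3 -> no

Answer: no no yes no no no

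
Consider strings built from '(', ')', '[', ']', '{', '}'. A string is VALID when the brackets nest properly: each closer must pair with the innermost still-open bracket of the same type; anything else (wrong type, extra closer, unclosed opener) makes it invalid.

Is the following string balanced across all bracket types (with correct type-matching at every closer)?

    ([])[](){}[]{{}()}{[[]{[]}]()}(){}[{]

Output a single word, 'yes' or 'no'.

pos 0: push '('; stack = (
pos 1: push '['; stack = ([
pos 2: ']' matches '['; pop; stack = (
pos 3: ')' matches '('; pop; stack = (empty)
pos 4: push '['; stack = [
pos 5: ']' matches '['; pop; stack = (empty)
pos 6: push '('; stack = (
pos 7: ')' matches '('; pop; stack = (empty)
pos 8: push '{'; stack = {
pos 9: '}' matches '{'; pop; stack = (empty)
pos 10: push '['; stack = [
pos 11: ']' matches '['; pop; stack = (empty)
pos 12: push '{'; stack = {
pos 13: push '{'; stack = {{
pos 14: '}' matches '{'; pop; stack = {
pos 15: push '('; stack = {(
pos 16: ')' matches '('; pop; stack = {
pos 17: '}' matches '{'; pop; stack = (empty)
pos 18: push '{'; stack = {
pos 19: push '['; stack = {[
pos 20: push '['; stack = {[[
pos 21: ']' matches '['; pop; stack = {[
pos 22: push '{'; stack = {[{
pos 23: push '['; stack = {[{[
pos 24: ']' matches '['; pop; stack = {[{
pos 25: '}' matches '{'; pop; stack = {[
pos 26: ']' matches '['; pop; stack = {
pos 27: push '('; stack = {(
pos 28: ')' matches '('; pop; stack = {
pos 29: '}' matches '{'; pop; stack = (empty)
pos 30: push '('; stack = (
pos 31: ')' matches '('; pop; stack = (empty)
pos 32: push '{'; stack = {
pos 33: '}' matches '{'; pop; stack = (empty)
pos 34: push '['; stack = [
pos 35: push '{'; stack = [{
pos 36: saw closer ']' but top of stack is '{' (expected '}') → INVALID
Verdict: type mismatch at position 36: ']' closes '{' → no

Answer: no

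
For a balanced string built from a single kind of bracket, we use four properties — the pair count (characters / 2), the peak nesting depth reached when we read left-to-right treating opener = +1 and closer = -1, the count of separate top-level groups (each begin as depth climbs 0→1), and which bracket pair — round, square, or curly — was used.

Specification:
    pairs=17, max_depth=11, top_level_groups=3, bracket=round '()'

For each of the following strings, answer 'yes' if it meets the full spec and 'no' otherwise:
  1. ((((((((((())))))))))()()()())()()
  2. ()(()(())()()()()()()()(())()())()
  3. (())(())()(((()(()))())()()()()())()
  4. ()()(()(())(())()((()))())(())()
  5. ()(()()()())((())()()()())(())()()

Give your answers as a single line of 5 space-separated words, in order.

String 1 '((((((((((())))))))))()()()())()()': depth seq [1 2 3 4 5 6 7 8 9 10 11 10 9 8 7 6 5 4 3 2 1 2 1 2 1 2 1 2 1 0 1 0 1 0]
  -> pairs=17 depth=11 groups=3 -> yes
String 2 '()(()(())()()()()()()()(())()())()': depth seq [1 0 1 2 1 2 3 2 1 2 1 2 1 2 1 2 1 2 1 2 1 2 1 2 3 2 1 2 1 2 1 0 1 0]
  -> pairs=17 depth=3 groups=3 -> no
String 3 '(())(())()(((()(()))())()()()()())()': depth seq [1 2 1 0 1 2 1 0 1 0 1 2 3 4 3 4 5 4 3 2 3 2 1 2 1 2 1 2 1 2 1 2 1 0 1 0]
  -> pairs=18 depth=5 groups=5 -> no
String 4 '()()(()(())(())()((()))())(())()': depth seq [1 0 1 0 1 2 1 2 3 2 1 2 3 2 1 2 1 2 3 4 3 2 1 2 1 0 1 2 1 0 1 0]
  -> pairs=16 depth=4 groups=5 -> no
String 5 '()(()()()())((())()()()())(())()()': depth seq [1 0 1 2 1 2 1 2 1 2 1 0 1 2 3 2 1 2 1 2 1 2 1 2 1 0 1 2 1 0 1 0 1 0]
  -> pairs=17 depth=3 groups=6 -> no

Answer: yes no no no no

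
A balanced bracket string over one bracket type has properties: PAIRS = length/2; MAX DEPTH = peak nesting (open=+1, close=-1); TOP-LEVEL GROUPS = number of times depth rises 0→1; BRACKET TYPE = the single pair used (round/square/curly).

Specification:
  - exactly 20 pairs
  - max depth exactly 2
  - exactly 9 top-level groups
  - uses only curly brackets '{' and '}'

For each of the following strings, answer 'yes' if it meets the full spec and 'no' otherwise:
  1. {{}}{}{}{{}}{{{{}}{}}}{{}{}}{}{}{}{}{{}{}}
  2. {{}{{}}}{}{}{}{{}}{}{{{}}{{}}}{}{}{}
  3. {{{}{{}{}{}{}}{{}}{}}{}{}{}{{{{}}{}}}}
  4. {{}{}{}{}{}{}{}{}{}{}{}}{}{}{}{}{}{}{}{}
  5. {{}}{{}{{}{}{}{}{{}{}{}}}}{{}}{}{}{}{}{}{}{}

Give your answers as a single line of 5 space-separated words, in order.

Answer: no no no yes no

Derivation:
String 1 '{{}}{}{}{{}}{{{{}}{}}}{{}{}}{}{}{}{}{{}{}}': depth seq [1 2 1 0 1 0 1 0 1 2 1 0 1 2 3 4 3 2 3 2 1 0 1 2 1 2 1 0 1 0 1 0 1 0 1 0 1 2 1 2 1 0]
  -> pairs=21 depth=4 groups=11 -> no
String 2 '{{}{{}}}{}{}{}{{}}{}{{{}}{{}}}{}{}{}': depth seq [1 2 1 2 3 2 1 0 1 0 1 0 1 0 1 2 1 0 1 0 1 2 3 2 1 2 3 2 1 0 1 0 1 0 1 0]
  -> pairs=18 depth=3 groups=10 -> no
String 3 '{{{}{{}{}{}{}}{{}}{}}{}{}{}{{{{}}{}}}}': depth seq [1 2 3 2 3 4 3 4 3 4 3 4 3 2 3 4 3 2 3 2 1 2 1 2 1 2 1 2 3 4 5 4 3 4 3 2 1 0]
  -> pairs=19 depth=5 groups=1 -> no
String 4 '{{}{}{}{}{}{}{}{}{}{}{}}{}{}{}{}{}{}{}{}': depth seq [1 2 1 2 1 2 1 2 1 2 1 2 1 2 1 2 1 2 1 2 1 2 1 0 1 0 1 0 1 0 1 0 1 0 1 0 1 0 1 0]
  -> pairs=20 depth=2 groups=9 -> yes
String 5 '{{}}{{}{{}{}{}{}{{}{}{}}}}{{}}{}{}{}{}{}{}{}': depth seq [1 2 1 0 1 2 1 2 3 2 3 2 3 2 3 2 3 4 3 4 3 4 3 2 1 0 1 2 1 0 1 0 1 0 1 0 1 0 1 0 1 0 1 0]
  -> pairs=22 depth=4 groups=10 -> no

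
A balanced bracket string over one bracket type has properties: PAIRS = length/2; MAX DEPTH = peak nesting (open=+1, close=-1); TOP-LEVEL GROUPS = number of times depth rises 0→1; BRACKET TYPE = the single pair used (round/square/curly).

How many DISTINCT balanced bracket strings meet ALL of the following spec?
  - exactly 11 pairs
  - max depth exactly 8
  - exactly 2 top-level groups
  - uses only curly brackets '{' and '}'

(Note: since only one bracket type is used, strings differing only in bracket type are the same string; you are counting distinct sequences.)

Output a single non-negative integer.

Answer: 234

Derivation:
Spec: pairs=11 depth=8 groups=2
Count(depth <= 8) = 16762
Count(depth <= 7) = 16528
Count(depth == 8) = 16762 - 16528 = 234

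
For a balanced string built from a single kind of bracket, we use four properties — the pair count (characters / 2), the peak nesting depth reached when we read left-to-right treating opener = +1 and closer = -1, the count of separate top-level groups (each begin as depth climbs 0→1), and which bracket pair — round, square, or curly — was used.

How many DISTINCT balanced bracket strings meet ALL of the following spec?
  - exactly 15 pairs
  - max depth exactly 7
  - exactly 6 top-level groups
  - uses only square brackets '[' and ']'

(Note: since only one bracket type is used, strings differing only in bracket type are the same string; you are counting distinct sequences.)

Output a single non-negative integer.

Spec: pairs=15 depth=7 groups=6
Count(depth <= 7) = 325628
Count(depth <= 6) = 319148
Count(depth == 7) = 325628 - 319148 = 6480

Answer: 6480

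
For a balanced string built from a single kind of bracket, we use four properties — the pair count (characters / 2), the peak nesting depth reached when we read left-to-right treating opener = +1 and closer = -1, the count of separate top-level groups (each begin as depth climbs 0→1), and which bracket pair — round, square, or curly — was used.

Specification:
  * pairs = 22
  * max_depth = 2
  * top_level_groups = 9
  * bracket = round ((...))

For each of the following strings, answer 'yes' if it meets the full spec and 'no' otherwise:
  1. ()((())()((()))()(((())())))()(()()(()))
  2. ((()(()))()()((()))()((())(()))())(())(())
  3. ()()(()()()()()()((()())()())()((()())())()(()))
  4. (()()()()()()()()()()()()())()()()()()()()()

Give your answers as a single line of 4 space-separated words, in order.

Answer: no no no yes

Derivation:
String 1 '()((())()((()))()(((())())))()(()()(()))': depth seq [1 0 1 2 3 2 1 2 1 2 3 4 3 2 1 2 1 2 3 4 5 4 3 4 3 2 1 0 1 0 1 2 1 2 1 2 3 2 1 0]
  -> pairs=20 depth=5 groups=4 -> no
String 2 '((()(()))()()((()))()((())(()))())(())(())': depth seq [1 2 3 2 3 4 3 2 1 2 1 2 1 2 3 4 3 2 1 2 1 2 3 4 3 2 3 4 3 2 1 2 1 0 1 2 1 0 1 2 1 0]
  -> pairs=21 depth=4 groups=3 -> no
String 3 '()()(()()()()()()((()())()())()((()())())()(()))': depth seq [1 0 1 0 1 2 1 2 1 2 1 2 1 2 1 2 1 2 3 4 3 4 3 2 3 2 3 2 1 2 1 2 3 4 3 4 3 2 3 2 1 2 1 2 3 2 1 0]
  -> pairs=24 depth=4 groups=3 -> no
String 4 '(()()()()()()()()()()()()())()()()()()()()()': depth seq [1 2 1 2 1 2 1 2 1 2 1 2 1 2 1 2 1 2 1 2 1 2 1 2 1 2 1 0 1 0 1 0 1 0 1 0 1 0 1 0 1 0 1 0]
  -> pairs=22 depth=2 groups=9 -> yes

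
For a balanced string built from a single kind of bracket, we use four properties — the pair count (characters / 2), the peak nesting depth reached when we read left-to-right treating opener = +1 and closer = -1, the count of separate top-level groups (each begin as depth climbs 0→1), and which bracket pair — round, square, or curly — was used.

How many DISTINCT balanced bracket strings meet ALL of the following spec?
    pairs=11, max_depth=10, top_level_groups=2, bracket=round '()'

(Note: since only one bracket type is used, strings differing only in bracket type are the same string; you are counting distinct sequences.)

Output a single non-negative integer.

Spec: pairs=11 depth=10 groups=2
Count(depth <= 10) = 16796
Count(depth <= 9) = 16794
Count(depth == 10) = 16796 - 16794 = 2

Answer: 2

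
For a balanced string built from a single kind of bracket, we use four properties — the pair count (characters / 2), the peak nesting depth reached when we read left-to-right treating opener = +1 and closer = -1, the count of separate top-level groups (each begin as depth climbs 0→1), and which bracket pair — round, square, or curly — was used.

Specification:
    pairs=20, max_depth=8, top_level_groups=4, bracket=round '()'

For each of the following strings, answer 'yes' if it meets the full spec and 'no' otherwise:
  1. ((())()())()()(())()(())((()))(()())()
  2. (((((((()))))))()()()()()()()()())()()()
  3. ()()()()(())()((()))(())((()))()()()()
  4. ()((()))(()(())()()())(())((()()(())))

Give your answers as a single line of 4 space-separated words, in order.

Answer: no yes no no

Derivation:
String 1 '((())()())()()(())()(())((()))(()())()': depth seq [1 2 3 2 1 2 1 2 1 0 1 0 1 0 1 2 1 0 1 0 1 2 1 0 1 2 3 2 1 0 1 2 1 2 1 0 1 0]
  -> pairs=19 depth=3 groups=9 -> no
String 2 '(((((((()))))))()()()()()()()()())()()()': depth seq [1 2 3 4 5 6 7 8 7 6 5 4 3 2 1 2 1 2 1 2 1 2 1 2 1 2 1 2 1 2 1 2 1 0 1 0 1 0 1 0]
  -> pairs=20 depth=8 groups=4 -> yes
String 3 '()()()()(())()((()))(())((()))()()()()': depth seq [1 0 1 0 1 0 1 0 1 2 1 0 1 0 1 2 3 2 1 0 1 2 1 0 1 2 3 2 1 0 1 0 1 0 1 0 1 0]
  -> pairs=19 depth=3 groups=13 -> no
String 4 '()((()))(()(())()()())(())((()()(())))': depth seq [1 0 1 2 3 2 1 0 1 2 1 2 3 2 1 2 1 2 1 2 1 0 1 2 1 0 1 2 3 2 3 2 3 4 3 2 1 0]
  -> pairs=19 depth=4 groups=5 -> no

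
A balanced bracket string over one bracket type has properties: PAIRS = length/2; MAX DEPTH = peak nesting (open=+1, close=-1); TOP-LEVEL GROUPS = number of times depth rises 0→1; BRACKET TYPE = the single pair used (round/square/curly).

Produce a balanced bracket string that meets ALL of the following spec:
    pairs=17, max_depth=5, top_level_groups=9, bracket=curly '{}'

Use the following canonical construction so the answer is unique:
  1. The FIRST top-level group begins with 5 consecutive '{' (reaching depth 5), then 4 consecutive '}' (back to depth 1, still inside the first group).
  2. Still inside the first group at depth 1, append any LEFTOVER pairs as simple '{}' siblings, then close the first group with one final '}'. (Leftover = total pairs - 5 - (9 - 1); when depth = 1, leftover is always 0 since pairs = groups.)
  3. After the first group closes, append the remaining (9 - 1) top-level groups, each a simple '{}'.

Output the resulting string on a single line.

Answer: {{{{{}}}}{}{}{}{}}{}{}{}{}{}{}{}{}

Derivation:
Spec: pairs=17 depth=5 groups=9
Leftover pairs = 17 - 5 - (9-1) = 4
First group: deep chain of depth 5 + 4 sibling pairs
Remaining 8 groups: simple '{}' each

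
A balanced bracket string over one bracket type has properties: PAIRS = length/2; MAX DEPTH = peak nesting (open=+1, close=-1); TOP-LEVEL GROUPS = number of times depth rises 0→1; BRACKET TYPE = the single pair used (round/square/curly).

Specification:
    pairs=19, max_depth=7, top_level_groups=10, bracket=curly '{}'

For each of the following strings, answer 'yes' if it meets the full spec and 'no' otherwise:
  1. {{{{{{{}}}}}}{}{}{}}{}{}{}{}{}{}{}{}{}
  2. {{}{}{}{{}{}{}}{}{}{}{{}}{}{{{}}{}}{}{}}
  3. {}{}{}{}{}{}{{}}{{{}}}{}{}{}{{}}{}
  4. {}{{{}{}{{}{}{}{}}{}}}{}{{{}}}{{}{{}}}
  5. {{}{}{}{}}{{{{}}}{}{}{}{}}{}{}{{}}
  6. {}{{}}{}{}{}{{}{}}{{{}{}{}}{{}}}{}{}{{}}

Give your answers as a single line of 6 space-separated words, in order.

Answer: yes no no no no no

Derivation:
String 1 '{{{{{{{}}}}}}{}{}{}}{}{}{}{}{}{}{}{}{}': depth seq [1 2 3 4 5 6 7 6 5 4 3 2 1 2 1 2 1 2 1 0 1 0 1 0 1 0 1 0 1 0 1 0 1 0 1 0 1 0]
  -> pairs=19 depth=7 groups=10 -> yes
String 2 '{{}{}{}{{}{}{}}{}{}{}{{}}{}{{{}}{}}{}{}}': depth seq [1 2 1 2 1 2 1 2 3 2 3 2 3 2 1 2 1 2 1 2 1 2 3 2 1 2 1 2 3 4 3 2 3 2 1 2 1 2 1 0]
  -> pairs=20 depth=4 groups=1 -> no
String 3 '{}{}{}{}{}{}{{}}{{{}}}{}{}{}{{}}{}': depth seq [1 0 1 0 1 0 1 0 1 0 1 0 1 2 1 0 1 2 3 2 1 0 1 0 1 0 1 0 1 2 1 0 1 0]
  -> pairs=17 depth=3 groups=13 -> no
String 4 '{}{{{}{}{{}{}{}{}}{}}}{}{{{}}}{{}{{}}}': depth seq [1 0 1 2 3 2 3 2 3 4 3 4 3 4 3 4 3 2 3 2 1 0 1 0 1 2 3 2 1 0 1 2 1 2 3 2 1 0]
  -> pairs=19 depth=4 groups=5 -> no
String 5 '{{}{}{}{}}{{{{}}}{}{}{}{}}{}{}{{}}': depth seq [1 2 1 2 1 2 1 2 1 0 1 2 3 4 3 2 1 2 1 2 1 2 1 2 1 0 1 0 1 0 1 2 1 0]
  -> pairs=17 depth=4 groups=5 -> no
String 6 '{}{{}}{}{}{}{{}{}}{{{}{}{}}{{}}}{}{}{{}}': depth seq [1 0 1 2 1 0 1 0 1 0 1 0 1 2 1 2 1 0 1 2 3 2 3 2 3 2 1 2 3 2 1 0 1 0 1 0 1 2 1 0]
  -> pairs=20 depth=3 groups=10 -> no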